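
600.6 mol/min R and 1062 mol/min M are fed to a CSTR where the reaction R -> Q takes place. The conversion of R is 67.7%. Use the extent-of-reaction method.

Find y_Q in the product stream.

R reacted = 0.677 × 600.6 = 406.6 mol/min; ν_R = −1, so ξ = 406.6/1 = 406.6 mol/min.
Outlet amounts (n = n₀ + ν ξ):
  R: 600.6 − 1(406.6) = 194
  Q: 0 + 1(406.6) = 406.6
  M: 1062 (inert)
Total out = 1663 mol/min; y_Q = 406.6 / 1663 = 0.2446.

0.245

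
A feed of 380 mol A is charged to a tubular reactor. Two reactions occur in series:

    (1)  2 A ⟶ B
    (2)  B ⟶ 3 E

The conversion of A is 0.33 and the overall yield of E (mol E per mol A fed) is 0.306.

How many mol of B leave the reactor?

23.9 mol

Conversion of A: A consumed = 2ξ₁ = 0.33 × 380 → ξ₁ = 62.7 mol.
Yield of E: 3ξ₂ / 380 = 0.306 → ξ₂ = 38.76 mol.
Outlet amounts (n = n₀ + Σ ν·ξ):
  A: 380 − 2(62.7) = 254.6
  B: 0 + 1(62.7) − 1(38.76) = 23.94
  E: 0 + 3(38.76) = 116.3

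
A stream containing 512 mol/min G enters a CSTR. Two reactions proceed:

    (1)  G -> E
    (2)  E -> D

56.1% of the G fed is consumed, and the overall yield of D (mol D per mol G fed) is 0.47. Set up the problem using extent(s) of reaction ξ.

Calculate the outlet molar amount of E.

46.6 mol/min

Conversion of G: G consumed = 1ξ₁ = 0.561 × 512 → ξ₁ = 287.2 mol/min.
Yield of D: 1ξ₂ / 512 = 0.47 → ξ₂ = 240.6 mol/min.
Outlet amounts (n = n₀ + Σ ν·ξ):
  G: 512 − 1(287.2) = 224.8
  E: 0 + 1(287.2) − 1(240.6) = 46.59
  D: 0 + 1(240.6) = 240.6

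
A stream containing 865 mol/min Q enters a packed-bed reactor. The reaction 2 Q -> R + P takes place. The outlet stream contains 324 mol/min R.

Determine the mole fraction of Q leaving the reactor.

0.251

For R: n = n₀ + 1ξ → 324 = 0 + 1ξ, giving ξ = 324 mol/min.
Outlet amounts (n = n₀ + ν ξ):
  Q: 865 − 2(324) = 217
  R: 0 + 1(324) = 324
  P: 0 + 1(324) = 324
Total out = 865 mol/min; y_Q = 217 / 865 = 0.2509.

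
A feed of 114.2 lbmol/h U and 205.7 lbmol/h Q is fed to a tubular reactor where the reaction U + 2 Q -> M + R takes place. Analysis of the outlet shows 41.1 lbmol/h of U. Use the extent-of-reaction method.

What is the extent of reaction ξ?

ξ = 73.1 lbmol/h

For U: n = n₀ − 1ξ → 41.1 = 114.2 − 1ξ, giving ξ = 73.1 lbmol/h.
Outlet amounts (n = n₀ + ν ξ):
  U: 114.2 − 1(73.1) = 41.1
  Q: 205.7 − 2(73.1) = 59.5
  M: 0 + 1(73.1) = 73.1
  R: 0 + 1(73.1) = 73.1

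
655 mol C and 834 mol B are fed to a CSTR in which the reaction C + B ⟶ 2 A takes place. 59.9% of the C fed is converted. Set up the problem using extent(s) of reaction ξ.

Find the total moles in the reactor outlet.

C reacted = 0.599 × 655 = 392.3 mol; ν_C = −1, so ξ = 392.3/1 = 392.3 mol.
Outlet amounts (n = n₀ + ν ξ):
  C: 655 − 1(392.3) = 262.7
  B: 834 − 1(392.3) = 441.7
  A: 0 + 2(392.3) = 784.7
Total out = 262.7 + 441.7 + 784.7 = 1489 mol.

1490 mol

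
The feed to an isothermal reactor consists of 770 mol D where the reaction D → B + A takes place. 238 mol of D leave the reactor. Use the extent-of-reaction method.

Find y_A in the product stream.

0.409

For D: n = n₀ − 1ξ → 238 = 770 − 1ξ, giving ξ = 532 mol.
Outlet amounts (n = n₀ + ν ξ):
  D: 770 − 1(532) = 238
  B: 0 + 1(532) = 532
  A: 0 + 1(532) = 532
Total out = 1302 mol; y_A = 532 / 1302 = 0.4086.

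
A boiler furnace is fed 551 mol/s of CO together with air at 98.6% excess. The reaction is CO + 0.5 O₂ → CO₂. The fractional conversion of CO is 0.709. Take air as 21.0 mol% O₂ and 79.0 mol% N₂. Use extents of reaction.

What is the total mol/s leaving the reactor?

Stoichiometric O₂ = 0.5 × 551 = 275.5 mol/s; O₂ fed = 275.5 × 1.986 = 547.1 mol/s.
N₂ fed = 547.1 × 79/21 = 2058 mol/s.
Fuel reacted = 0.709 × 551 → ξ = 390.7 mol/s.
Outlet (n = n₀ + ν ξ):
  CO: 551 − 1(390.7) = 160.3
  O₂: 547.1 − 0.5(390.7) = 351.8
  N₂: 2058 (inert)
  CO₂: 0 + 1(390.7) = 390.7
Total out = 160.3 + 351.8 + 2058 + 390.7 = 2961 mol/s.

2960 mol/s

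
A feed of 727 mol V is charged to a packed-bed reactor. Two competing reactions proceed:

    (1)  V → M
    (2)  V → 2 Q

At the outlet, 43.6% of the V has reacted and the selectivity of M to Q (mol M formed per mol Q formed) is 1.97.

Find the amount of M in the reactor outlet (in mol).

253 mol

Conversion of V: V consumed = 0.436 × 727 = 317 mol = 1ξ₁ + 1ξ₂.
Selectivity: 1ξ₁ / (2ξ₂) = 1.97 → ξ₁ = 3.94 ξ₂.
Substitute: (1·3.94 + 1) ξ₂ = 317 → ξ₂ = 64.16 mol, ξ₁ = 252.8 mol.
Outlet amounts (n = n₀ + Σ ν·ξ):
  V: 727 − 1(252.8) − 1(64.16) = 410
  M: 0 + 1(252.8) = 252.8
  Q: 0 + 2(64.16) = 128.3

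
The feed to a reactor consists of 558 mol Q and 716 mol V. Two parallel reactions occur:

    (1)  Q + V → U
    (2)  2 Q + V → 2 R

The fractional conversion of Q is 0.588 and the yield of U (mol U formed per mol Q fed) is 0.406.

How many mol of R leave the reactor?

102 mol

Yield of U: 1ξ₁ / 558 = 0.406 → ξ₁ = 226.5 mol.
Conversion of Q: 1ξ₁ + 2ξ₂ = 0.588 × 558 = 328.1 → ξ₂ = 50.78 mol.
Outlet amounts (n = n₀ + Σ ν·ξ):
  Q: 558 − 1(226.5) − 2(50.78) = 229.9
  V: 716 − 1(226.5) − 1(50.78) = 438.7
  U: 0 + 1(226.5) = 226.5
  R: 0 + 2(50.78) = 101.6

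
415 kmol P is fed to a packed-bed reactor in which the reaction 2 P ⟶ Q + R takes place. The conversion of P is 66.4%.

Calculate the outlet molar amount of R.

P reacted = 0.664 × 415 = 275.6 kmol; ν_P = −2, so ξ = 275.6/2 = 137.8 kmol.
Outlet amounts (n = n₀ + ν ξ):
  P: 415 − 2(137.8) = 139.4
  Q: 0 + 1(137.8) = 137.8
  R: 0 + 1(137.8) = 137.8

138 kmol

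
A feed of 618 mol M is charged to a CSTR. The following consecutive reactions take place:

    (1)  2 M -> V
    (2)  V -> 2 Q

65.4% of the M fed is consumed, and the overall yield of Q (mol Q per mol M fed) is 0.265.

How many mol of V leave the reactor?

120 mol

Conversion of M: M consumed = 2ξ₁ = 0.654 × 618 → ξ₁ = 202.1 mol.
Yield of Q: 2ξ₂ / 618 = 0.265 → ξ₂ = 81.89 mol.
Outlet amounts (n = n₀ + Σ ν·ξ):
  M: 618 − 2(202.1) = 213.8
  V: 0 + 1(202.1) − 1(81.89) = 120.2
  Q: 0 + 2(81.89) = 163.8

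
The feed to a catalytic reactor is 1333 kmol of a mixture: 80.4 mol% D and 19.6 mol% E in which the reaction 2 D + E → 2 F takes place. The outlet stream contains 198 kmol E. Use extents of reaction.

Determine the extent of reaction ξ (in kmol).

For E: n = n₀ − 1ξ → 198 = 261.3 − 1ξ, giving ξ = 63.27 kmol.
Outlet amounts (n = n₀ + ν ξ):
  D: 1072 − 2(63.27) = 945.2
  E: 261.3 − 1(63.27) = 198
  F: 0 + 2(63.27) = 126.5

ξ = 63.3 kmol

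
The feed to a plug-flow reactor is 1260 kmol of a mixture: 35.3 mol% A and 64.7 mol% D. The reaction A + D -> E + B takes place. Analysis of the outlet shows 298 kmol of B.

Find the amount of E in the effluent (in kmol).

298 kmol

For B: n = n₀ + 1ξ → 298 = 0 + 1ξ, giving ξ = 298 kmol.
Outlet amounts (n = n₀ + ν ξ):
  A: 444.8 − 1(298) = 146.8
  D: 815.2 − 1(298) = 517.2
  E: 0 + 1(298) = 298
  B: 0 + 1(298) = 298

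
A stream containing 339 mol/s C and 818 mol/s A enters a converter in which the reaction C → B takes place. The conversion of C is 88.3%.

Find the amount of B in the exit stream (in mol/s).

C reacted = 0.883 × 339 = 299.3 mol/s; ν_C = −1, so ξ = 299.3/1 = 299.3 mol/s.
Outlet amounts (n = n₀ + ν ξ):
  C: 339 − 1(299.3) = 39.66
  B: 0 + 1(299.3) = 299.3
  A: 818 (inert)

299 mol/s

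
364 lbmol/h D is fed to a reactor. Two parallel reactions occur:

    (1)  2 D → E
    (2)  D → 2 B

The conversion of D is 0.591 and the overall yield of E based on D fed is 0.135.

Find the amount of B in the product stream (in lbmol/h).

Yield of E: 1ξ₁ / 364 = 0.135 → ξ₁ = 49.14 lbmol/h.
Conversion of D: 2ξ₁ + 1ξ₂ = 0.591 × 364 = 215.1 → ξ₂ = 116.8 lbmol/h.
Outlet amounts (n = n₀ + Σ ν·ξ):
  D: 364 − 2(49.14) − 1(116.8) = 148.9
  E: 0 + 1(49.14) = 49.14
  B: 0 + 2(116.8) = 233.7

234 lbmol/h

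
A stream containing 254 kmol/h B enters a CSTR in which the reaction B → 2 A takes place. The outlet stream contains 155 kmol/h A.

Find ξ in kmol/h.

For A: n = n₀ + 2ξ → 155 = 0 + 2ξ, giving ξ = 77.5 kmol/h.
Outlet amounts (n = n₀ + ν ξ):
  B: 254 − 1(77.5) = 176.5
  A: 0 + 2(77.5) = 155

ξ = 77.5 kmol/h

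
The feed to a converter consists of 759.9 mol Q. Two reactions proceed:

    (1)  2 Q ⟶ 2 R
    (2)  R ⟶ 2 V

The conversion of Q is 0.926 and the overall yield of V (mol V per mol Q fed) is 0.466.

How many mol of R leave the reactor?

Conversion of Q: Q consumed = 2ξ₁ = 0.926 × 759.9 → ξ₁ = 351.8 mol.
Yield of V: 2ξ₂ / 759.9 = 0.466 → ξ₂ = 177.1 mol.
Outlet amounts (n = n₀ + Σ ν·ξ):
  Q: 759.9 − 2(351.8) = 56.23
  R: 0 + 2(351.8) − 1(177.1) = 526.6
  V: 0 + 2(177.1) = 354.1

527 mol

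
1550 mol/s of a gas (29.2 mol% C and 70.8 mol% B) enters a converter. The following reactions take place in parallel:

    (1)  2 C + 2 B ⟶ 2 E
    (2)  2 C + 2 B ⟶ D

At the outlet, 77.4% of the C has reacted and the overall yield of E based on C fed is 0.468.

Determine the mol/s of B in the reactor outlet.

Yield of E: 2ξ₁ / 452.6 = 0.468 → ξ₁ = 105.9 mol/s.
Conversion of C: 2ξ₁ + 2ξ₂ = 0.774 × 452.6 = 350.3 → ξ₂ = 69.25 mol/s.
Outlet amounts (n = n₀ + Σ ν·ξ):
  C: 452.6 − 2(105.9) − 2(69.25) = 102.3
  B: 1097 − 2(105.9) − 2(69.25) = 747.1
  E: 0 + 2(105.9) = 211.8
  D: 0 + 1(69.25) = 69.25

747 mol/s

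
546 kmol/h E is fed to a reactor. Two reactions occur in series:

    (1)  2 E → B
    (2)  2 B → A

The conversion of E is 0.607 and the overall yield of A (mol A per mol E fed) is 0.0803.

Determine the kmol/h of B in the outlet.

78 kmol/h

Conversion of E: E consumed = 2ξ₁ = 0.607 × 546 → ξ₁ = 165.7 kmol/h.
Yield of A: 1ξ₂ / 546 = 0.0803 → ξ₂ = 43.84 kmol/h.
Outlet amounts (n = n₀ + Σ ν·ξ):
  E: 546 − 2(165.7) = 214.6
  B: 0 + 1(165.7) − 2(43.84) = 78.02
  A: 0 + 1(43.84) = 43.84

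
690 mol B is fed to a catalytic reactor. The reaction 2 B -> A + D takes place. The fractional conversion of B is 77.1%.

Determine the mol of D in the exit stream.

266 mol

B reacted = 0.771 × 690 = 532 mol; ν_B = −2, so ξ = 532/2 = 266 mol.
Outlet amounts (n = n₀ + ν ξ):
  B: 690 − 2(266) = 158
  A: 0 + 1(266) = 266
  D: 0 + 1(266) = 266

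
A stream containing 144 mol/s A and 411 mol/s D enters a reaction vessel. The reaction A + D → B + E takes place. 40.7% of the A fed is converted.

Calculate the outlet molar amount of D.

352 mol/s

A reacted = 0.407 × 144 = 58.61 mol/s; ν_A = −1, so ξ = 58.61/1 = 58.61 mol/s.
Outlet amounts (n = n₀ + ν ξ):
  A: 144 − 1(58.61) = 85.39
  D: 411 − 1(58.61) = 352.4
  B: 0 + 1(58.61) = 58.61
  E: 0 + 1(58.61) = 58.61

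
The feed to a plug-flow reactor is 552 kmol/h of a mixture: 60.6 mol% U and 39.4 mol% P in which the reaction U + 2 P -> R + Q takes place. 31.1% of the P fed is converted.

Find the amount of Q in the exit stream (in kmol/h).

P reacted = 0.311 × 217.5 = 67.64 kmol/h; ν_P = −2, so ξ = 67.64/2 = 33.82 kmol/h.
Outlet amounts (n = n₀ + ν ξ):
  U: 334.5 − 1(33.82) = 300.7
  P: 217.5 − 2(33.82) = 149.8
  R: 0 + 1(33.82) = 33.82
  Q: 0 + 1(33.82) = 33.82

33.8 kmol/h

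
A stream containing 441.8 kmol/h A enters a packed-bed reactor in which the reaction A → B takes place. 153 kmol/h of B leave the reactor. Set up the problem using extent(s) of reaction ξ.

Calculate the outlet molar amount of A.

For B: n = n₀ + 1ξ → 153 = 0 + 1ξ, giving ξ = 153 kmol/h.
Outlet amounts (n = n₀ + ν ξ):
  A: 441.8 − 1(153) = 288.8
  B: 0 + 1(153) = 153

289 kmol/h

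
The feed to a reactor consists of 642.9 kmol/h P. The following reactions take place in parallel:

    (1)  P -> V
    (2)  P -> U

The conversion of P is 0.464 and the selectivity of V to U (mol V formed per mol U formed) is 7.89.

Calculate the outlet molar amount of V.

Conversion of P: P consumed = 0.464 × 642.9 = 298.3 kmol/h = 1ξ₁ + 1ξ₂.
Selectivity: 1ξ₁ / (1ξ₂) = 7.89 → ξ₁ = 7.89 ξ₂.
Substitute: (1·7.89 + 1) ξ₂ = 298.3 → ξ₂ = 33.56 kmol/h, ξ₁ = 264.8 kmol/h.
Outlet amounts (n = n₀ + Σ ν·ξ):
  P: 642.9 − 1(264.8) − 1(33.56) = 344.6
  V: 0 + 1(264.8) = 264.8
  U: 0 + 1(33.56) = 33.56

265 kmol/h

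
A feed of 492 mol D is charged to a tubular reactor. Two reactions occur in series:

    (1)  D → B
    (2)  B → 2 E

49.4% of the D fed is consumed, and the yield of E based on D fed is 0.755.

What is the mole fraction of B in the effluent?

0.0846

Conversion of D: D consumed = 1ξ₁ = 0.494 × 492 → ξ₁ = 243 mol.
Yield of E: 2ξ₂ / 492 = 0.755 → ξ₂ = 185.7 mol.
Outlet amounts (n = n₀ + Σ ν·ξ):
  D: 492 − 1(243) = 249
  B: 0 + 1(243) − 1(185.7) = 57.32
  E: 0 + 2(185.7) = 371.5
Total out = 677.7 mol; y_B = 57.32 / 677.7 = 0.08457.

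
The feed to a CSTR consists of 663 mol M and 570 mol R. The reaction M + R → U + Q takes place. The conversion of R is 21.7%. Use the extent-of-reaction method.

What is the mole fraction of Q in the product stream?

R reacted = 0.217 × 570 = 123.7 mol; ν_R = −1, so ξ = 123.7/1 = 123.7 mol.
Outlet amounts (n = n₀ + ν ξ):
  M: 663 − 1(123.7) = 539.3
  R: 570 − 1(123.7) = 446.3
  U: 0 + 1(123.7) = 123.7
  Q: 0 + 1(123.7) = 123.7
Total out = 1233 mol; y_Q = 123.7 / 1233 = 0.1003.

0.1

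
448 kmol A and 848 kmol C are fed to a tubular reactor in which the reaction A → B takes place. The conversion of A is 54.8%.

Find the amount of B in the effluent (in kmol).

246 kmol

A reacted = 0.548 × 448 = 245.5 kmol; ν_A = −1, so ξ = 245.5/1 = 245.5 kmol.
Outlet amounts (n = n₀ + ν ξ):
  A: 448 − 1(245.5) = 202.5
  B: 0 + 1(245.5) = 245.5
  C: 848 (inert)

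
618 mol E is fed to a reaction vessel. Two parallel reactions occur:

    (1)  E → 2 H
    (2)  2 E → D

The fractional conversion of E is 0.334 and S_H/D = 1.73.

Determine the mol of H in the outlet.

Conversion of E: E consumed = 0.334 × 618 = 206.4 mol = 1ξ₁ + 2ξ₂.
Selectivity: 2ξ₁ / (1ξ₂) = 1.73 → ξ₁ = 0.865 ξ₂.
Substitute: (1·0.865 + 2) ξ₂ = 206.4 → ξ₂ = 72.05 mol, ξ₁ = 62.32 mol.
Outlet amounts (n = n₀ + Σ ν·ξ):
  E: 618 − 1(62.32) − 2(72.05) = 411.6
  H: 0 + 2(62.32) = 124.6
  D: 0 + 1(72.05) = 72.05

125 mol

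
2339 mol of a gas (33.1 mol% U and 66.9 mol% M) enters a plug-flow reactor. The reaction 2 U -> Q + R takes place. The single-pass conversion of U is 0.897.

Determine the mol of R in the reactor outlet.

U reacted = 0.897 × 774.2 = 694.5 mol; ν_U = −2, so ξ = 694.5/2 = 347.2 mol.
Outlet amounts (n = n₀ + ν ξ):
  U: 774.2 − 2(347.2) = 79.74
  Q: 0 + 1(347.2) = 347.2
  R: 0 + 1(347.2) = 347.2
  M: 1565 (inert)

347 mol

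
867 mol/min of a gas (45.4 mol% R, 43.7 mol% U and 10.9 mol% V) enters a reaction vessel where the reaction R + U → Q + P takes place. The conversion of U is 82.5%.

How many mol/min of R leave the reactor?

81 mol/min

U reacted = 0.825 × 378.9 = 312.6 mol/min; ν_U = −1, so ξ = 312.6/1 = 312.6 mol/min.
Outlet amounts (n = n₀ + ν ξ):
  R: 393.6 − 1(312.6) = 81.04
  U: 378.9 − 1(312.6) = 66.3
  Q: 0 + 1(312.6) = 312.6
  P: 0 + 1(312.6) = 312.6
  V: 94.5 (inert)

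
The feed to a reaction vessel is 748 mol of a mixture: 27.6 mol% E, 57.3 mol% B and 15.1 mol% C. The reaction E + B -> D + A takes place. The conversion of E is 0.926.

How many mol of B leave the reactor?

237 mol

E reacted = 0.926 × 206.4 = 191.2 mol; ν_E = −1, so ξ = 191.2/1 = 191.2 mol.
Outlet amounts (n = n₀ + ν ξ):
  E: 206.4 − 1(191.2) = 15.28
  B: 428.6 − 1(191.2) = 237.4
  D: 0 + 1(191.2) = 191.2
  A: 0 + 1(191.2) = 191.2
  C: 112.9 (inert)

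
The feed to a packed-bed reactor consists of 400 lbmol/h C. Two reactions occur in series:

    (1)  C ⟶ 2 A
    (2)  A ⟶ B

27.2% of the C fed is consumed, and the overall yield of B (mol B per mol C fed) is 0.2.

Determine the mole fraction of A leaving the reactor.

Conversion of C: C consumed = 1ξ₁ = 0.272 × 400 → ξ₁ = 108.8 lbmol/h.
Yield of B: 1ξ₂ / 400 = 0.2 → ξ₂ = 80 lbmol/h.
Outlet amounts (n = n₀ + Σ ν·ξ):
  C: 400 − 1(108.8) = 291.2
  A: 0 + 2(108.8) − 1(80) = 137.6
  B: 0 + 1(80) = 80
Total out = 508.8 lbmol/h; y_A = 137.6 / 508.8 = 0.2704.

0.27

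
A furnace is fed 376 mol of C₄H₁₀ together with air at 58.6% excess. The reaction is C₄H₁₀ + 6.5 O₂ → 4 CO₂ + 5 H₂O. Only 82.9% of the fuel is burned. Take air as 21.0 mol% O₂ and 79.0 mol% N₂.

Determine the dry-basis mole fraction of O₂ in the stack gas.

0.104

Stoichiometric O₂ = 6.5 × 376 = 2444 mol; O₂ fed = 2444 × 1.586 = 3876 mol.
N₂ fed = 3876 × 79/21 = 14580 mol.
Fuel reacted = 0.829 × 376 → ξ = 311.7 mol.
Outlet (n = n₀ + ν ξ):
  C₄H₁₀: 376 − 1(311.7) = 64.3
  O₂: 3876 − 6.5(311.7) = 1850
  N₂: 14580 (inert)
  CO₂: 0 + 4(311.7) = 1247
  H₂O: 0 + 5(311.7) = 1559
Dry total = 17740 mol; y_O₂ (dry) = 1850 / 17740 = 0.1043.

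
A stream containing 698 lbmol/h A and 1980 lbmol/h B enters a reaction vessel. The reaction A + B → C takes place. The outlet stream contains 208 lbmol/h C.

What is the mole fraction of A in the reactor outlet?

0.198

For C: n = n₀ + 1ξ → 208 = 0 + 1ξ, giving ξ = 208 lbmol/h.
Outlet amounts (n = n₀ + ν ξ):
  A: 698 − 1(208) = 490
  B: 1980 − 1(208) = 1772
  C: 0 + 1(208) = 208
Total out = 2470 lbmol/h; y_A = 490 / 2470 = 0.1984.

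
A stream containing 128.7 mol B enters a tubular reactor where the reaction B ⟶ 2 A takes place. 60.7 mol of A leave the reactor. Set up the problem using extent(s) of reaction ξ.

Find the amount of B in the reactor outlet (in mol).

For A: n = n₀ + 2ξ → 60.7 = 0 + 2ξ, giving ξ = 30.35 mol.
Outlet amounts (n = n₀ + ν ξ):
  B: 128.7 − 1(30.35) = 98.35
  A: 0 + 2(30.35) = 60.7

98.3 mol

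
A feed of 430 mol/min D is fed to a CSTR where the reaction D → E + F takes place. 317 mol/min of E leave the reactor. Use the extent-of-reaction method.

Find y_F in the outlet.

0.424

For E: n = n₀ + 1ξ → 317 = 0 + 1ξ, giving ξ = 317 mol/min.
Outlet amounts (n = n₀ + ν ξ):
  D: 430 − 1(317) = 113
  E: 0 + 1(317) = 317
  F: 0 + 1(317) = 317
Total out = 747 mol/min; y_F = 317 / 747 = 0.4244.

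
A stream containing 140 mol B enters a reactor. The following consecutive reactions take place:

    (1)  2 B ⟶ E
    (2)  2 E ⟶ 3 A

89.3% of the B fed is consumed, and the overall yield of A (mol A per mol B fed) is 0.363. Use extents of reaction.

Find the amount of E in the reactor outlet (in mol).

Conversion of B: B consumed = 2ξ₁ = 0.893 × 140 → ξ₁ = 62.51 mol.
Yield of A: 3ξ₂ / 140 = 0.363 → ξ₂ = 16.94 mol.
Outlet amounts (n = n₀ + Σ ν·ξ):
  B: 140 − 2(62.51) = 14.98
  E: 0 + 1(62.51) − 2(16.94) = 28.63
  A: 0 + 3(16.94) = 50.82

28.6 mol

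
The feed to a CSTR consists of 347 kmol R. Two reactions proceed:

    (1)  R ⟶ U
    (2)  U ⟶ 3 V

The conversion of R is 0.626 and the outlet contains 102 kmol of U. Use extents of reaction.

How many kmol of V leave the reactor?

346 kmol

Conversion of R: R consumed = 1ξ₁ = 0.626 × 347 → ξ₁ = 217.2 kmol.
U balance: n_U = 0 + 1ξ₁ − 1ξ₂ = 102 → ξ₂ = (1·217.2 − 102)/1 = 115.2 kmol.
Outlet amounts (n = n₀ + Σ ν·ξ):
  R: 347 − 1(217.2) = 129.8
  U: 0 + 1(217.2) − 1(115.2) = 102
  V: 0 + 3(115.2) = 345.7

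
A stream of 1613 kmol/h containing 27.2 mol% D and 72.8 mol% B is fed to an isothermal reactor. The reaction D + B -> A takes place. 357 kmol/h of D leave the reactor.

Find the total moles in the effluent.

For D: n = n₀ − 1ξ → 357 = 438.7 − 1ξ, giving ξ = 81.74 kmol/h.
Outlet amounts (n = n₀ + ν ξ):
  D: 438.7 − 1(81.74) = 357
  B: 1174 − 1(81.74) = 1093
  A: 0 + 1(81.74) = 81.74
Total out = 357 + 1093 + 81.74 = 1531 kmol/h.

1530 kmol/h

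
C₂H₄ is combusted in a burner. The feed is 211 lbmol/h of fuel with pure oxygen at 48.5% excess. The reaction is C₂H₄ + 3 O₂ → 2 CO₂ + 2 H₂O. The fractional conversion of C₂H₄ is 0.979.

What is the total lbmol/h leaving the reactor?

Stoichiometric O₂ = 3 × 211 = 633 lbmol/h; O₂ fed = 633 × 1.485 = 940 lbmol/h.
Fuel reacted = 0.979 × 211 → ξ = 206.6 lbmol/h.
Outlet (n = n₀ + ν ξ):
  C₂H₄: 211 − 1(206.6) = 4.431
  O₂: 940 − 3(206.6) = 320.3
  CO₂: 0 + 2(206.6) = 413.1
  H₂O: 0 + 2(206.6) = 413.1
Total out = 4.431 + 320.3 + 413.1 + 413.1 = 1151 lbmol/h.

1150 lbmol/h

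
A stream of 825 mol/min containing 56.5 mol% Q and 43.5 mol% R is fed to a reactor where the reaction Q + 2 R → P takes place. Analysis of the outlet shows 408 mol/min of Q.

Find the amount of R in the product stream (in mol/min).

For Q: n = n₀ − 1ξ → 408 = 466.1 − 1ξ, giving ξ = 58.12 mol/min.
Outlet amounts (n = n₀ + ν ξ):
  Q: 466.1 − 1(58.12) = 408
  R: 358.9 − 2(58.12) = 242.6
  P: 0 + 1(58.12) = 58.12

243 mol/min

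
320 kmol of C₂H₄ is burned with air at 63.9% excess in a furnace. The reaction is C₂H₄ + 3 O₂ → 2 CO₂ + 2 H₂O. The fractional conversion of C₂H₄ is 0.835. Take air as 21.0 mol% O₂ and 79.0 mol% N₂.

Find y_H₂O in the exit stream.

0.0684

Stoichiometric O₂ = 3 × 320 = 960 kmol; O₂ fed = 960 × 1.639 = 1573 kmol.
N₂ fed = 1573 × 79/21 = 5919 kmol.
Fuel reacted = 0.835 × 320 → ξ = 267.2 kmol.
Outlet (n = n₀ + ν ξ):
  C₂H₄: 320 − 1(267.2) = 52.8
  O₂: 1573 − 3(267.2) = 771.8
  N₂: 5919 (inert)
  CO₂: 0 + 2(267.2) = 534.4
  H₂O: 0 + 2(267.2) = 534.4
Total out = 7813 kmol; y_H₂O = 534.4 / 7813 = 0.0684.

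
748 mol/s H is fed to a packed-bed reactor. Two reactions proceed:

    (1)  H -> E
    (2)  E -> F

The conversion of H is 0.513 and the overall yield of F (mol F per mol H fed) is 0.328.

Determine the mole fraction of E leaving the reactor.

0.185

Conversion of H: H consumed = 1ξ₁ = 0.513 × 748 → ξ₁ = 383.7 mol/s.
Yield of F: 1ξ₂ / 748 = 0.328 → ξ₂ = 245.3 mol/s.
Outlet amounts (n = n₀ + Σ ν·ξ):
  H: 748 − 1(383.7) = 364.3
  E: 0 + 1(383.7) − 1(245.3) = 138.4
  F: 0 + 1(245.3) = 245.3
Total out = 748 mol/s; y_E = 138.4 / 748 = 0.185.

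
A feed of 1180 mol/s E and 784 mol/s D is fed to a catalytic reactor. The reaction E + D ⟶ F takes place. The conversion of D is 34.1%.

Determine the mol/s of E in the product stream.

D reacted = 0.341 × 784 = 267.3 mol/s; ν_D = −1, so ξ = 267.3/1 = 267.3 mol/s.
Outlet amounts (n = n₀ + ν ξ):
  E: 1180 − 1(267.3) = 912.7
  D: 784 − 1(267.3) = 516.7
  F: 0 + 1(267.3) = 267.3

913 mol/s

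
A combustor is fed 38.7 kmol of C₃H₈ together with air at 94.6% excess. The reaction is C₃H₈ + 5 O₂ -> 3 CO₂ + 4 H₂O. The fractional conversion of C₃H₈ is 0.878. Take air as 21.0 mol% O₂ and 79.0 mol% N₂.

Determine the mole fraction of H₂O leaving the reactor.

Stoichiometric O₂ = 5 × 38.7 = 193.5 kmol; O₂ fed = 193.5 × 1.946 = 376.6 kmol.
N₂ fed = 376.6 × 79/21 = 1417 kmol.
Fuel reacted = 0.878 × 38.7 → ξ = 33.98 kmol.
Outlet (n = n₀ + ν ξ):
  C₃H₈: 38.7 − 1(33.98) = 4.721
  O₂: 376.6 − 5(33.98) = 206.7
  N₂: 1417 (inert)
  CO₂: 0 + 3(33.98) = 101.9
  H₂O: 0 + 4(33.98) = 135.9
Total out = 1866 kmol; y_H₂O = 135.9 / 1866 = 0.07285.

0.0728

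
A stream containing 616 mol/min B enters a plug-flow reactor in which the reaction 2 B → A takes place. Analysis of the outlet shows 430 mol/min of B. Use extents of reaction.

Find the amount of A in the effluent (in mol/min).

For B: n = n₀ − 2ξ → 430 = 616 − 2ξ, giving ξ = 93 mol/min.
Outlet amounts (n = n₀ + ν ξ):
  B: 616 − 2(93) = 430
  A: 0 + 1(93) = 93

93 mol/min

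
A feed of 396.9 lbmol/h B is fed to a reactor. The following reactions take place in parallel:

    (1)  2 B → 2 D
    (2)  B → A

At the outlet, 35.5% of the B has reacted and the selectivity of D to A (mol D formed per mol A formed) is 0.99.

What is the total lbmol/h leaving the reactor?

Conversion of B: B consumed = 0.355 × 396.9 = 140.9 lbmol/h = 2ξ₁ + 1ξ₂.
Selectivity: 2ξ₁ / (1ξ₂) = 0.99 → ξ₁ = 0.495 ξ₂.
Substitute: (2·0.495 + 1) ξ₂ = 140.9 → ξ₂ = 70.8 lbmol/h, ξ₁ = 35.05 lbmol/h.
Outlet amounts (n = n₀ + Σ ν·ξ):
  B: 396.9 − 2(35.05) − 1(70.8) = 256
  D: 0 + 2(35.05) = 70.1
  A: 0 + 1(70.8) = 70.8
Total out = 256 + 70.1 + 70.8 = 396.9 lbmol/h.

397 lbmol/h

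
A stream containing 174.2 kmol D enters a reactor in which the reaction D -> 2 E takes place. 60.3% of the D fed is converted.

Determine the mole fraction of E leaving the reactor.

D reacted = 0.603 × 174.2 = 105 kmol; ν_D = −1, so ξ = 105/1 = 105 kmol.
Outlet amounts (n = n₀ + ν ξ):
  D: 174.2 − 1(105) = 69.16
  E: 0 + 2(105) = 210.1
Total out = 279.2 kmol; y_E = 210.1 / 279.2 = 0.7523.

0.752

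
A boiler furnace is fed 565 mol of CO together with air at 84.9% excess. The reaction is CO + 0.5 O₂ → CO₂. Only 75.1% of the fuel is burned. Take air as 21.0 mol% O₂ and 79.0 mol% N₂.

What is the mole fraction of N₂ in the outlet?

0.692

Stoichiometric O₂ = 0.5 × 565 = 282.5 mol; O₂ fed = 282.5 × 1.849 = 522.3 mol.
N₂ fed = 522.3 × 79/21 = 1965 mol.
Fuel reacted = 0.751 × 565 → ξ = 424.3 mol.
Outlet (n = n₀ + ν ξ):
  CO: 565 − 1(424.3) = 140.7
  O₂: 522.3 − 0.5(424.3) = 310.2
  N₂: 1965 (inert)
  CO₂: 0 + 1(424.3) = 424.3
Total out = 2840 mol; y_N₂ = 1965 / 2840 = 0.6919.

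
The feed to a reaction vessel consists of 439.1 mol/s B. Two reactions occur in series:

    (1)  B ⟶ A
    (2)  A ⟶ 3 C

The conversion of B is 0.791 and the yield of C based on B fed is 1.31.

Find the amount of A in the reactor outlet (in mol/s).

156 mol/s

Conversion of B: B consumed = 1ξ₁ = 0.791 × 439.1 → ξ₁ = 347.3 mol/s.
Yield of C: 3ξ₂ / 439.1 = 1.31 → ξ₂ = 191.7 mol/s.
Outlet amounts (n = n₀ + Σ ν·ξ):
  B: 439.1 − 1(347.3) = 91.77
  A: 0 + 1(347.3) − 1(191.7) = 155.6
  C: 0 + 3(191.7) = 575.2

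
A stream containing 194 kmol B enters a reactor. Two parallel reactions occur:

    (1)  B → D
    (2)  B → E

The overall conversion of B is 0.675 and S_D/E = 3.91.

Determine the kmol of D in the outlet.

104 kmol

Conversion of B: B consumed = 0.675 × 194 = 131 kmol = 1ξ₁ + 1ξ₂.
Selectivity: 1ξ₁ / (1ξ₂) = 3.91 → ξ₁ = 3.91 ξ₂.
Substitute: (1·3.91 + 1) ξ₂ = 131 → ξ₂ = 26.67 kmol, ξ₁ = 104.3 kmol.
Outlet amounts (n = n₀ + Σ ν·ξ):
  B: 194 − 1(104.3) − 1(26.67) = 63.05
  D: 0 + 1(104.3) = 104.3
  E: 0 + 1(26.67) = 26.67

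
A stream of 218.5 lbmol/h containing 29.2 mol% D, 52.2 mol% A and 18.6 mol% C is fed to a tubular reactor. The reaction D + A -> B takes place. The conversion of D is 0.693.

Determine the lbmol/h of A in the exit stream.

D reacted = 0.693 × 63.8 = 44.21 lbmol/h; ν_D = −1, so ξ = 44.21/1 = 44.21 lbmol/h.
Outlet amounts (n = n₀ + ν ξ):
  D: 63.8 − 1(44.21) = 19.59
  A: 114.1 − 1(44.21) = 69.84
  B: 0 + 1(44.21) = 44.21
  C: 40.64 (inert)

69.8 lbmol/h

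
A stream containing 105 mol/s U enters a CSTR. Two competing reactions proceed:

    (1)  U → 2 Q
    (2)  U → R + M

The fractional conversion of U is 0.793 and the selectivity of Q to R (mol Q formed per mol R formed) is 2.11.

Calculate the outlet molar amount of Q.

85.5 mol/s

Conversion of U: U consumed = 0.793 × 105 = 83.27 mol/s = 1ξ₁ + 1ξ₂.
Selectivity: 2ξ₁ / (1ξ₂) = 2.11 → ξ₁ = 1.055 ξ₂.
Substitute: (1·1.055 + 1) ξ₂ = 83.27 → ξ₂ = 40.52 mol/s, ξ₁ = 42.75 mol/s.
Outlet amounts (n = n₀ + Σ ν·ξ):
  U: 105 − 1(42.75) − 1(40.52) = 21.73
  Q: 0 + 2(42.75) = 85.49
  R: 0 + 1(40.52) = 40.52
  M: 0 + 1(40.52) = 40.52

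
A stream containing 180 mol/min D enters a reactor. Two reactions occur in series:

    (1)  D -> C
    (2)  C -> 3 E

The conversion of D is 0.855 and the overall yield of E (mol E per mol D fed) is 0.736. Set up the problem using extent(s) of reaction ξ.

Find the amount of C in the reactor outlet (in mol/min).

110 mol/min

Conversion of D: D consumed = 1ξ₁ = 0.855 × 180 → ξ₁ = 153.9 mol/min.
Yield of E: 3ξ₂ / 180 = 0.736 → ξ₂ = 44.16 mol/min.
Outlet amounts (n = n₀ + Σ ν·ξ):
  D: 180 − 1(153.9) = 26.1
  C: 0 + 1(153.9) − 1(44.16) = 109.7
  E: 0 + 3(44.16) = 132.5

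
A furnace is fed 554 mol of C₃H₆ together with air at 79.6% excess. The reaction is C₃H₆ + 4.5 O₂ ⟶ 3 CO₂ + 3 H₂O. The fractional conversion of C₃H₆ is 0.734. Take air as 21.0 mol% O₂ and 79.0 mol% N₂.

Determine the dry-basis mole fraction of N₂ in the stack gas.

0.808

Stoichiometric O₂ = 4.5 × 554 = 2493 mol; O₂ fed = 2493 × 1.796 = 4477 mol.
N₂ fed = 4477 × 79/21 = 16840 mol.
Fuel reacted = 0.734 × 554 → ξ = 406.6 mol.
Outlet (n = n₀ + ν ξ):
  C₃H₆: 554 − 1(406.6) = 147.4
  O₂: 4477 − 4.5(406.6) = 2648
  N₂: 16840 (inert)
  CO₂: 0 + 3(406.6) = 1220
  H₂O: 0 + 3(406.6) = 1220
Dry total = 20860 mol; y_N₂ (dry) = 16840 / 20860 = 0.8075.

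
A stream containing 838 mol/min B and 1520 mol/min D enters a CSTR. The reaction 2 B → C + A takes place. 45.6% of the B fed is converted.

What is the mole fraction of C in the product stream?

0.081

B reacted = 0.456 × 838 = 382.1 mol/min; ν_B = −2, so ξ = 382.1/2 = 191.1 mol/min.
Outlet amounts (n = n₀ + ν ξ):
  B: 838 − 2(191.1) = 455.9
  C: 0 + 1(191.1) = 191.1
  A: 0 + 1(191.1) = 191.1
  D: 1520 (inert)
Total out = 2358 mol/min; y_C = 191.1 / 2358 = 0.08103.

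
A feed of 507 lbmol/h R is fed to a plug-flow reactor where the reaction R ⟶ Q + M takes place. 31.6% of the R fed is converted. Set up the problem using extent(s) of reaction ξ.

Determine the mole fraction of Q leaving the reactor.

0.24

R reacted = 0.316 × 507 = 160.2 lbmol/h; ν_R = −1, so ξ = 160.2/1 = 160.2 lbmol/h.
Outlet amounts (n = n₀ + ν ξ):
  R: 507 − 1(160.2) = 346.8
  Q: 0 + 1(160.2) = 160.2
  M: 0 + 1(160.2) = 160.2
Total out = 667.2 lbmol/h; y_Q = 160.2 / 667.2 = 0.2401.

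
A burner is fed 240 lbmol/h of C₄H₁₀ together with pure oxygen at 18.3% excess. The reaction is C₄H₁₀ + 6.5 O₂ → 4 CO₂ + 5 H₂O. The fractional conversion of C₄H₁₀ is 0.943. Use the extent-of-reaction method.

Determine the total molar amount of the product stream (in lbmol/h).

Stoichiometric O₂ = 6.5 × 240 = 1560 lbmol/h; O₂ fed = 1560 × 1.183 = 1845 lbmol/h.
Fuel reacted = 0.943 × 240 → ξ = 226.3 lbmol/h.
Outlet (n = n₀ + ν ξ):
  C₄H₁₀: 240 − 1(226.3) = 13.68
  O₂: 1845 − 6.5(226.3) = 374.4
  CO₂: 0 + 4(226.3) = 905.3
  H₂O: 0 + 5(226.3) = 1132
Total out = 13.68 + 374.4 + 905.3 + 1132 = 2425 lbmol/h.

2420 lbmol/h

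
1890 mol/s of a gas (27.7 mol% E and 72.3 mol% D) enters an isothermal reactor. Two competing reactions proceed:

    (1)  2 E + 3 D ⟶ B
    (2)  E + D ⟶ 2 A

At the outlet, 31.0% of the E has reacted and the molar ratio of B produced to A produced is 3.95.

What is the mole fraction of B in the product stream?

0.0482

Conversion of E: E consumed = 0.31 × 523.5 = 162.3 mol/s = 2ξ₁ + 1ξ₂.
Selectivity: 1ξ₁ / (2ξ₂) = 3.95 → ξ₁ = 7.9 ξ₂.
Substitute: (2·7.9 + 1) ξ₂ = 162.3 → ξ₂ = 9.66 mol/s, ξ₁ = 76.32 mol/s.
Outlet amounts (n = n₀ + Σ ν·ξ):
  E: 523.5 − 2(76.32) − 1(9.66) = 361.2
  D: 1366 − 3(76.32) − 1(9.66) = 1128
  B: 0 + 1(76.32) = 76.32
  A: 0 + 2(9.66) = 19.32
Total out = 1585 mol/s; y_B = 76.32 / 1585 = 0.04816.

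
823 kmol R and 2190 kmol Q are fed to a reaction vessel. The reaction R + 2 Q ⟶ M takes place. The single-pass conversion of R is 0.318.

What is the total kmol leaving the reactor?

2490 kmol

R reacted = 0.318 × 823 = 261.7 kmol; ν_R = −1, so ξ = 261.7/1 = 261.7 kmol.
Outlet amounts (n = n₀ + ν ξ):
  R: 823 − 1(261.7) = 561.3
  Q: 2190 − 2(261.7) = 1667
  M: 0 + 1(261.7) = 261.7
Total out = 561.3 + 1667 + 261.7 = 2490 kmol.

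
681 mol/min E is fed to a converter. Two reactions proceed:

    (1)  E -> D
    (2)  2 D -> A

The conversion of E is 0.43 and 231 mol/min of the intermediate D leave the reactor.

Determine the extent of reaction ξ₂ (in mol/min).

ξ₂ = 30.9 mol/min

Conversion of E: E consumed = 1ξ₁ = 0.43 × 681 → ξ₁ = 292.8 mol/min.
D balance: n_D = 0 + 1ξ₁ − 2ξ₂ = 231 → ξ₂ = (1·292.8 − 231)/2 = 30.91 mol/min.
Outlet amounts (n = n₀ + Σ ν·ξ):
  E: 681 − 1(292.8) = 388.2
  D: 0 + 1(292.8) − 2(30.91) = 231
  A: 0 + 1(30.91) = 30.91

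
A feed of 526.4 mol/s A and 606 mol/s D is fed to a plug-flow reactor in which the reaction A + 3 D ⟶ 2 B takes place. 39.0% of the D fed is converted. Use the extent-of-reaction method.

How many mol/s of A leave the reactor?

D reacted = 0.39 × 606 = 236.3 mol/s; ν_D = −3, so ξ = 236.3/3 = 78.78 mol/s.
Outlet amounts (n = n₀ + ν ξ):
  A: 526.4 − 1(78.78) = 447.6
  D: 606 − 3(78.78) = 369.7
  B: 0 + 2(78.78) = 157.6

448 mol/s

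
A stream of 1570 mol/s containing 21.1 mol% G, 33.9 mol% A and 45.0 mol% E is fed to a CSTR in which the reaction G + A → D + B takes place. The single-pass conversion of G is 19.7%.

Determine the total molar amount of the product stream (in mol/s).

G reacted = 0.197 × 331.3 = 65.26 mol/s; ν_G = −1, so ξ = 65.26/1 = 65.26 mol/s.
Outlet amounts (n = n₀ + ν ξ):
  G: 331.3 − 1(65.26) = 266
  A: 532.2 − 1(65.26) = 467
  D: 0 + 1(65.26) = 65.26
  B: 0 + 1(65.26) = 65.26
  E: 706.5 (inert)
Total out = 266 + 467 + 65.26 + 65.26 + 706.5 = 1570 mol/s.

1570 mol/s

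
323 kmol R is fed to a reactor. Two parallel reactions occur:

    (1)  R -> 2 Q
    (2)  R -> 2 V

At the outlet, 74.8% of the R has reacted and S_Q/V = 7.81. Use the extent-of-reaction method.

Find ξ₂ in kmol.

ξ₂ = 27.4 kmol

Conversion of R: R consumed = 0.748 × 323 = 241.6 kmol = 1ξ₁ + 1ξ₂.
Selectivity: 2ξ₁ / (2ξ₂) = 7.81 → ξ₁ = 7.81 ξ₂.
Substitute: (1·7.81 + 1) ξ₂ = 241.6 → ξ₂ = 27.42 kmol, ξ₁ = 214.2 kmol.
Outlet amounts (n = n₀ + Σ ν·ξ):
  R: 323 − 1(214.2) − 1(27.42) = 81.4
  Q: 0 + 2(214.2) = 428.4
  V: 0 + 2(27.42) = 54.85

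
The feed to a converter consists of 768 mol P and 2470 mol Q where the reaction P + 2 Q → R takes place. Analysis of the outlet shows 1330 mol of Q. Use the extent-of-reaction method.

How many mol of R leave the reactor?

For Q: n = n₀ − 2ξ → 1330 = 2470 − 2ξ, giving ξ = 570 mol.
Outlet amounts (n = n₀ + ν ξ):
  P: 768 − 1(570) = 198
  Q: 2470 − 2(570) = 1330
  R: 0 + 1(570) = 570

570 mol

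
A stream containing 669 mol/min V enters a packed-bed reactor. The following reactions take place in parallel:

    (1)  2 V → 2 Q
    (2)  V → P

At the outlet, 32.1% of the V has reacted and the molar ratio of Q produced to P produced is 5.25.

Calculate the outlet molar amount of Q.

180 mol/min

Conversion of V: V consumed = 0.321 × 669 = 214.7 mol/min = 2ξ₁ + 1ξ₂.
Selectivity: 2ξ₁ / (1ξ₂) = 5.25 → ξ₁ = 2.625 ξ₂.
Substitute: (2·2.625 + 1) ξ₂ = 214.7 → ξ₂ = 34.36 mol/min, ξ₁ = 90.19 mol/min.
Outlet amounts (n = n₀ + Σ ν·ξ):
  V: 669 − 2(90.19) − 1(34.36) = 454.3
  Q: 0 + 2(90.19) = 180.4
  P: 0 + 1(34.36) = 34.36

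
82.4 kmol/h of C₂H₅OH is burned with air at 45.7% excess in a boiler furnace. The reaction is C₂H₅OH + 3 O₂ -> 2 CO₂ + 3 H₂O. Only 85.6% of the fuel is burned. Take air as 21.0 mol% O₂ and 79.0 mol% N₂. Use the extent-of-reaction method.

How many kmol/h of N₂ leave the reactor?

Stoichiometric O₂ = 3 × 82.4 = 247.2 kmol/h; O₂ fed = 247.2 × 1.457 = 360.2 kmol/h.
N₂ fed = 360.2 × 79/21 = 1355 kmol/h.
Fuel reacted = 0.856 × 82.4 → ξ = 70.53 kmol/h.
Outlet (n = n₀ + ν ξ):
  C₂H₅OH: 82.4 − 1(70.53) = 11.87
  O₂: 360.2 − 3(70.53) = 148.6
  N₂: 1355 (inert)
  CO₂: 0 + 2(70.53) = 141.1
  H₂O: 0 + 3(70.53) = 211.6

1350 kmol/h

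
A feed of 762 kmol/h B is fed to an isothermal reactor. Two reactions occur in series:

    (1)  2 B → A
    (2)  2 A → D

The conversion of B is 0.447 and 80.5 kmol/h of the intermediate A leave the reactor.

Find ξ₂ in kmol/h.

ξ₂ = 44.9 kmol/h

Conversion of B: B consumed = 2ξ₁ = 0.447 × 762 → ξ₁ = 170.3 kmol/h.
A balance: n_A = 0 + 1ξ₁ − 2ξ₂ = 80.5 → ξ₂ = (1·170.3 − 80.5)/2 = 44.9 kmol/h.
Outlet amounts (n = n₀ + Σ ν·ξ):
  B: 762 − 2(170.3) = 421.4
  A: 0 + 1(170.3) − 2(44.9) = 80.5
  D: 0 + 1(44.9) = 44.9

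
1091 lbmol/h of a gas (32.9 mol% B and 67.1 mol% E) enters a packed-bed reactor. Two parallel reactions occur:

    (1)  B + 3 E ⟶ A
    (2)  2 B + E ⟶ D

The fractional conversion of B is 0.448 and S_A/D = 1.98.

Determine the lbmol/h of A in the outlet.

Conversion of B: B consumed = 0.448 × 358.9 = 160.8 lbmol/h = 1ξ₁ + 2ξ₂.
Selectivity: 1ξ₁ / (1ξ₂) = 1.98 → ξ₁ = 1.98 ξ₂.
Substitute: (1·1.98 + 2) ξ₂ = 160.8 → ξ₂ = 40.4 lbmol/h, ξ₁ = 80 lbmol/h.
Outlet amounts (n = n₀ + Σ ν·ξ):
  B: 358.9 − 1(80) − 2(40.4) = 198.1
  E: 732.1 − 3(80) − 1(40.4) = 451.7
  A: 0 + 1(80) = 80
  D: 0 + 1(40.4) = 40.4

80 lbmol/h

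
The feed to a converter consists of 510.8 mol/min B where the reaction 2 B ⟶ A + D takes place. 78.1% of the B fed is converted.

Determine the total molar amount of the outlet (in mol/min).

511 mol/min

B reacted = 0.781 × 510.8 = 398.9 mol/min; ν_B = −2, so ξ = 398.9/2 = 199.5 mol/min.
Outlet amounts (n = n₀ + ν ξ):
  B: 510.8 − 2(199.5) = 111.9
  A: 0 + 1(199.5) = 199.5
  D: 0 + 1(199.5) = 199.5
Total out = 111.9 + 199.5 + 199.5 = 510.8 mol/min.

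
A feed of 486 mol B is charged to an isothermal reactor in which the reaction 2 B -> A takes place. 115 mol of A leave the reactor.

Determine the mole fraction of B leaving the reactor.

For A: n = n₀ + 1ξ → 115 = 0 + 1ξ, giving ξ = 115 mol.
Outlet amounts (n = n₀ + ν ξ):
  B: 486 − 2(115) = 256
  A: 0 + 1(115) = 115
Total out = 371 mol; y_B = 256 / 371 = 0.69.

0.69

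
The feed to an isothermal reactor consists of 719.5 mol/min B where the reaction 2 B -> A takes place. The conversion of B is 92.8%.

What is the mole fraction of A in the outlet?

0.866

B reacted = 0.928 × 719.5 = 667.7 mol/min; ν_B = −2, so ξ = 667.7/2 = 333.8 mol/min.
Outlet amounts (n = n₀ + ν ξ):
  B: 719.5 − 2(333.8) = 51.8
  A: 0 + 1(333.8) = 333.8
Total out = 385.7 mol/min; y_A = 333.8 / 385.7 = 0.8657.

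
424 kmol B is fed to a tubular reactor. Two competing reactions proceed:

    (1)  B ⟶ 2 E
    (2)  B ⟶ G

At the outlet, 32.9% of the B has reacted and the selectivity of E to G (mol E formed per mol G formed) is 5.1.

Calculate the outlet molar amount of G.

39.3 kmol

Conversion of B: B consumed = 0.329 × 424 = 139.5 kmol = 1ξ₁ + 1ξ₂.
Selectivity: 2ξ₁ / (1ξ₂) = 5.1 → ξ₁ = 2.55 ξ₂.
Substitute: (1·2.55 + 1) ξ₂ = 139.5 → ξ₂ = 39.29 kmol, ξ₁ = 100.2 kmol.
Outlet amounts (n = n₀ + Σ ν·ξ):
  B: 424 − 1(100.2) − 1(39.29) = 284.5
  E: 0 + 2(100.2) = 200.4
  G: 0 + 1(39.29) = 39.29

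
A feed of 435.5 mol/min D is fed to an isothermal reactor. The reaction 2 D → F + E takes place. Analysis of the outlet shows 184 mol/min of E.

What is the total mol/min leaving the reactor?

436 mol/min

For E: n = n₀ + 1ξ → 184 = 0 + 1ξ, giving ξ = 184 mol/min.
Outlet amounts (n = n₀ + ν ξ):
  D: 435.5 − 2(184) = 67.5
  F: 0 + 1(184) = 184
  E: 0 + 1(184) = 184
Total out = 67.5 + 184 + 184 = 435.5 mol/min.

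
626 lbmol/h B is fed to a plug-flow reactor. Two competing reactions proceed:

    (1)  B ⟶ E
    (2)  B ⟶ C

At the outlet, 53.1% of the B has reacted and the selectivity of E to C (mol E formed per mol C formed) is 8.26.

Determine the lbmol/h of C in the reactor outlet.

Conversion of B: B consumed = 0.531 × 626 = 332.4 lbmol/h = 1ξ₁ + 1ξ₂.
Selectivity: 1ξ₁ / (1ξ₂) = 8.26 → ξ₁ = 8.26 ξ₂.
Substitute: (1·8.26 + 1) ξ₂ = 332.4 → ξ₂ = 35.9 lbmol/h, ξ₁ = 296.5 lbmol/h.
Outlet amounts (n = n₀ + Σ ν·ξ):
  B: 626 − 1(296.5) − 1(35.9) = 293.6
  E: 0 + 1(296.5) = 296.5
  C: 0 + 1(35.9) = 35.9

35.9 lbmol/h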